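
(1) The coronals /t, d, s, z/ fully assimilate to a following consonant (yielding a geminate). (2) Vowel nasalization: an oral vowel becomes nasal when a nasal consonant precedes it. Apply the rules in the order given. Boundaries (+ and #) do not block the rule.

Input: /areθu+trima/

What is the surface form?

[areθu+rrimã]

Rule 1: /t/ before /r/ → [r] (total assimilation)
After rule 1: areθu+rrima
Rule 2: /a/ after nasal /m/ → [ã]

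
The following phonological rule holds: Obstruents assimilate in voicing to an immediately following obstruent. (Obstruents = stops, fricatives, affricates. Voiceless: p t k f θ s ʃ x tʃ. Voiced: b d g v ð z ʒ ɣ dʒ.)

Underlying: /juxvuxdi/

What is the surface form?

[juɣvuɣdi]

/x/ before /v/ (voiced) → [ɣ]
/x/ before /d/ (voiced) → [ɣ]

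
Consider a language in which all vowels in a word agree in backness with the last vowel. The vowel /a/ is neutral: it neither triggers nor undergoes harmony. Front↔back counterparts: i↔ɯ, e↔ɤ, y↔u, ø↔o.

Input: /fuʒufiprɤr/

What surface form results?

/i/ harmonizes with /ɤ/ ([+back]) → [ɯ]

[fuʒufɯprɤr]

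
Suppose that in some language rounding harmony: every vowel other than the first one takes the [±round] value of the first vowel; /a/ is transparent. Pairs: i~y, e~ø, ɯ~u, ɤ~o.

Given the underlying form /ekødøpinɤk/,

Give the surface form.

[ekedepinɤk]

/ø/ harmonizes with /e/ ([-round]) → [e]
/ø/ harmonizes with /e/ ([-round]) → [e]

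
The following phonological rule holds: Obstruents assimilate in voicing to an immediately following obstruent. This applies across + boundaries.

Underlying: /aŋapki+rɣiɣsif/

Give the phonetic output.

[aŋapki+rɣixsif]

/ɣ/ before /s/ (voiceless) → [x]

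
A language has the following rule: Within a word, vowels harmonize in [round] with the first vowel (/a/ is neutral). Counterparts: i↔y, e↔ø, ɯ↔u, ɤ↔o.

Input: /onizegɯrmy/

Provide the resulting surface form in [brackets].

/i/ harmonizes with /o/ ([+round]) → [y]
/e/ harmonizes with /o/ ([+round]) → [ø]
/ɯ/ harmonizes with /o/ ([+round]) → [u]

[onyzøgurmy]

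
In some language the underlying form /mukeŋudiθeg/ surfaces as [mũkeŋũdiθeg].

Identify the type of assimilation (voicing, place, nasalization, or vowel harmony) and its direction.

/u/→[ũ] /u/→[ũ].
Each target copies a feature from the preceding segment, so the direction is progressive.

nasalization, progressive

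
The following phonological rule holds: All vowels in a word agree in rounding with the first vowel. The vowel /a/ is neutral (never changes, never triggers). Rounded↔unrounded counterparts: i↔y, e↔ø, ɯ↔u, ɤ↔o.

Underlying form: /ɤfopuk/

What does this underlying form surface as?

/o/ harmonizes with /ɤ/ ([-round]) → [ɤ]
/u/ harmonizes with /ɤ/ ([-round]) → [ɯ]

[ɤfɤpɯk]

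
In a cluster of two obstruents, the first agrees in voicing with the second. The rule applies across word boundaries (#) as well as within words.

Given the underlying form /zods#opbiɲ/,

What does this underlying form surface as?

[zots#obbiɲ]

/d/ before /s/ (voiceless) → [t]
/p/ before /b/ (voiced) → [b]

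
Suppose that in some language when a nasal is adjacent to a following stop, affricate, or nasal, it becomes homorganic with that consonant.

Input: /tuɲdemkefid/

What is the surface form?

[tundeŋkefid]

/ɲ/ before /d/ (alveolar) → [n]
/m/ before /k/ (velar) → [ŋ]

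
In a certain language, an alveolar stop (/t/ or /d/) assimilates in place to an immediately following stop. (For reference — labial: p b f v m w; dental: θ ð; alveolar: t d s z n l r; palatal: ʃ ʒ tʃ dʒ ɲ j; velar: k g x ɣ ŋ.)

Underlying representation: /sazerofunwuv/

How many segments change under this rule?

0

No segment meets the rule's conditions.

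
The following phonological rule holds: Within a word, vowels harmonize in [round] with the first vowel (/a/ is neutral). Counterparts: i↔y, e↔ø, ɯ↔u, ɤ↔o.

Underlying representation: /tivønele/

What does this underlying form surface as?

/ø/ harmonizes with /i/ ([-round]) → [e]

[tivenele]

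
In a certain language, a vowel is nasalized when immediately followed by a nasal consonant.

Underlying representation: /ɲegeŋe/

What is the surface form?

[ɲegẽŋe]

/e/ before nasal /ŋ/ → [ẽ]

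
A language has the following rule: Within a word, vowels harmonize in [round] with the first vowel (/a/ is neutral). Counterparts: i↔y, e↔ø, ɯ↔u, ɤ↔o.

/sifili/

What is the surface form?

no segment meets the rule's conditions; no change.

[sifili]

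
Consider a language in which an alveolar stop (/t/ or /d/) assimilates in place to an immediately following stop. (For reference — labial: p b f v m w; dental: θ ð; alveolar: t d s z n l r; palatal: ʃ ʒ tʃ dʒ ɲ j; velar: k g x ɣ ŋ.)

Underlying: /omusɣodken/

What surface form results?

/d/ before /k/ (velar) → [g]

[omusɣogken]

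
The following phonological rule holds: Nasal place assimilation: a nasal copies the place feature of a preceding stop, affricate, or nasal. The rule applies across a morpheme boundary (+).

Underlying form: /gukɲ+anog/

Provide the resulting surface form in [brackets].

[gukŋ+anog]

/ɲ/ after /k/ (velar) → [ŋ]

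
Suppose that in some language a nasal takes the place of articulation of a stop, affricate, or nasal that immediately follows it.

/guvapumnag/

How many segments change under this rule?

1

/m/ before /n/ (alveolar) → [n]
1 segment changes.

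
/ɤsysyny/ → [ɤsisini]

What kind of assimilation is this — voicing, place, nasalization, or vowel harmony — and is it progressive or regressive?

/y/→[i] /y/→[i] /y/→[i].
Vowels agree with the first vowel, so the harmony is progressive.

vowel harmony, progressive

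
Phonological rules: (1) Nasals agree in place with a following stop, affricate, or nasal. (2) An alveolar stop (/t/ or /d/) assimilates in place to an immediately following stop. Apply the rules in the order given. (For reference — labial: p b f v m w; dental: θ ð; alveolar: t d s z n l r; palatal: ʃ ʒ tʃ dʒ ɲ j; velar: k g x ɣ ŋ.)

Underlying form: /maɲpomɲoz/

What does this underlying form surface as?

[mampoɲɲoz]

Rule 1: /ɲ/ before /p/ (labial) → [m]
Rule 1: /m/ before /ɲ/ (palatal) → [ɲ]
After rule 1: mampoɲɲoz
Rule 2: no segment meets the rule's conditions; no change.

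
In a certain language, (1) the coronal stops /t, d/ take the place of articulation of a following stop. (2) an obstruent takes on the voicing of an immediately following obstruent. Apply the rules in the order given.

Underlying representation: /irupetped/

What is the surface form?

[irupepped]

Rule 1: /t/ before /p/ (labial) → [p]
After rule 1: irupepped
Rule 2: no segment meets the rule's conditions; no change.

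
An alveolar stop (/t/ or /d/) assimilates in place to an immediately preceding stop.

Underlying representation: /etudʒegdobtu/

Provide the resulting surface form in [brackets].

[etudʒeggobpu]

/d/ after /g/ (velar) → [g]
/t/ after /b/ (labial) → [p]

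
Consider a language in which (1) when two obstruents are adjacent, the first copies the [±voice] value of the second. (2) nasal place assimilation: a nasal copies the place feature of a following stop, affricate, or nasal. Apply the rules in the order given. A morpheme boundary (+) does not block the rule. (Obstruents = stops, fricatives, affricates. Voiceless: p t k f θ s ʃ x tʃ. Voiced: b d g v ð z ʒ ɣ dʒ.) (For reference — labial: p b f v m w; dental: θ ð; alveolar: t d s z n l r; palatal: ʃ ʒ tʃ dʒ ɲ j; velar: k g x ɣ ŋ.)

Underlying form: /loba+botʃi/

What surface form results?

Rule 1: no segment meets the rule's conditions; no change.
After rule 1: loba+botʃi
Rule 2: no segment meets the rule's conditions; no change.

[loba+botʃi]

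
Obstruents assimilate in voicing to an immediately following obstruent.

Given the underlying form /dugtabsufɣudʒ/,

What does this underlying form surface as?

[duktapsuvɣudʒ]

/g/ before /t/ (voiceless) → [k]
/b/ before /s/ (voiceless) → [p]
/f/ before /ɣ/ (voiced) → [v]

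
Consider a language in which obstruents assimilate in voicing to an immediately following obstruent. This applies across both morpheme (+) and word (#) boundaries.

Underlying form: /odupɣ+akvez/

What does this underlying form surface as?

/p/ before /ɣ/ (voiced) → [b]
/k/ before /v/ (voiced) → [g]

[odubɣ+agvez]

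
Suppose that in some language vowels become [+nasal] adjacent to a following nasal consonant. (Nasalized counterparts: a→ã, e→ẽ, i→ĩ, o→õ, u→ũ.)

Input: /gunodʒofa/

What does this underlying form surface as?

[gũnodʒofa]

/u/ before nasal /n/ → [ũ]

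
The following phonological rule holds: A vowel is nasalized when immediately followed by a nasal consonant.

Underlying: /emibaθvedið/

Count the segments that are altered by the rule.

1

/e/ before nasal /m/ → [ẽ]
1 segment changes.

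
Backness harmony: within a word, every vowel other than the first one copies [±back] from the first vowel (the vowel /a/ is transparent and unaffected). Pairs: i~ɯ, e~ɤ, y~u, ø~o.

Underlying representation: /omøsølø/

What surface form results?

[omosolo]

/ø/ harmonizes with /o/ ([+back]) → [o]
/ø/ harmonizes with /o/ ([+back]) → [o]
/ø/ harmonizes with /o/ ([+back]) → [o]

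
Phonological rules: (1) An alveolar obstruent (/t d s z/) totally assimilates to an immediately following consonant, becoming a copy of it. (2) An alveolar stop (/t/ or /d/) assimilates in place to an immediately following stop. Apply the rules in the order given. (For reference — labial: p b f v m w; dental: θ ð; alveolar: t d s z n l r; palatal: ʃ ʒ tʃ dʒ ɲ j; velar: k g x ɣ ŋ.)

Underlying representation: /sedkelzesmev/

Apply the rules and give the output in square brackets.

Rule 1: /d/ before /k/ → [k] (total assimilation)
Rule 1: /s/ before /m/ → [m] (total assimilation)
After rule 1: sekkelzemmev
Rule 2: no segment meets the rule's conditions; no change.

[sekkelzemmev]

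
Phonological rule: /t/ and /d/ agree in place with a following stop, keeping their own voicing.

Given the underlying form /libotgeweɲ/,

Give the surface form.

[libokgeweɲ]

/t/ before /g/ (velar) → [k]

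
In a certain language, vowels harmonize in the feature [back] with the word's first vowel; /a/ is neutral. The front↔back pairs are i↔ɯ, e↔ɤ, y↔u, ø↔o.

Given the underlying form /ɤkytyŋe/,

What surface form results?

/y/ harmonizes with /ɤ/ ([+back]) → [u]
/y/ harmonizes with /ɤ/ ([+back]) → [u]
/e/ harmonizes with /ɤ/ ([+back]) → [ɤ]

[ɤkutuŋɤ]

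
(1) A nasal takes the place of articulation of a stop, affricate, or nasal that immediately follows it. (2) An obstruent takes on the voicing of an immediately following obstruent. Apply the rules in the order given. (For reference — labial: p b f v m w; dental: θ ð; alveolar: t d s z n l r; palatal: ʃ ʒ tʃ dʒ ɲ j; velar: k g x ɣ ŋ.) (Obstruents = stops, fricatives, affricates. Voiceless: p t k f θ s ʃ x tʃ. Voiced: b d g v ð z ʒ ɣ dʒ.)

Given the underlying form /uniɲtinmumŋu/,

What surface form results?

[unintimmuŋŋu]

Rule 1: /ɲ/ before /t/ (alveolar) → [n]
Rule 1: /n/ before /m/ (labial) → [m]
Rule 1: /m/ before /ŋ/ (velar) → [ŋ]
After rule 1: unintimmuŋŋu
Rule 2: no segment meets the rule's conditions; no change.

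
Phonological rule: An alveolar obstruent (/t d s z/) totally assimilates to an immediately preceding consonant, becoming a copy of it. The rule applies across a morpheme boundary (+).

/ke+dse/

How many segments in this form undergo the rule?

/s/ after /d/ → [d] (total assimilation)
1 segment changes.

1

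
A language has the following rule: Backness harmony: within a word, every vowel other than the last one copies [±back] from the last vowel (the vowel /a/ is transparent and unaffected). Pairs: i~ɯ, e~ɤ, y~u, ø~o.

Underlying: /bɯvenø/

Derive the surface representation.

[bivenø]

/ɯ/ harmonizes with /ø/ ([-back]) → [i]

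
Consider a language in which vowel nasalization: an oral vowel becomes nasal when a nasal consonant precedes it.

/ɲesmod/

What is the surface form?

/e/ after nasal /ɲ/ → [ẽ]
/o/ after nasal /m/ → [õ]

[ɲẽsmõd]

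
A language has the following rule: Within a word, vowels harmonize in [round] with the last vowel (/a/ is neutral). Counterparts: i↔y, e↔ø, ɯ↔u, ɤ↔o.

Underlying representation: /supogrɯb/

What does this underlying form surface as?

[sɯpɤgrɯb]

/u/ harmonizes with /ɯ/ ([-round]) → [ɯ]
/o/ harmonizes with /ɯ/ ([-round]) → [ɤ]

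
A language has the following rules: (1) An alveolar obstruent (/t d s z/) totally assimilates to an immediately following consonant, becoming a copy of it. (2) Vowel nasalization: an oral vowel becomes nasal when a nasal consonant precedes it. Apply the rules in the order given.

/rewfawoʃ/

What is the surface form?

Rule 1: no segment meets the rule's conditions; no change.
After rule 1: rewfawoʃ
Rule 2: no segment meets the rule's conditions; no change.

[rewfawoʃ]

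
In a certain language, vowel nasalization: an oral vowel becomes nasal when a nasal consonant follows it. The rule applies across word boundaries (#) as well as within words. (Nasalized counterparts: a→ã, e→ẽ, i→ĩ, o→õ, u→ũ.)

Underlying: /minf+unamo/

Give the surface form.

[mĩnf+ũnãmo]

/i/ before nasal /n/ → [ĩ]
/u/ before nasal /n/ → [ũ]
/a/ before nasal /m/ → [ã]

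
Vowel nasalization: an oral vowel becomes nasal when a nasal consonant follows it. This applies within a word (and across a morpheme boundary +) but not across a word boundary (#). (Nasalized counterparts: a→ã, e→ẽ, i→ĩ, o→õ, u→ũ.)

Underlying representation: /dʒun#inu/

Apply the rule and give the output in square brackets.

/u/ before nasal /n/ → [ũ]
/i/ before nasal /n/ → [ĩ]

[dʒũn#ĩnu]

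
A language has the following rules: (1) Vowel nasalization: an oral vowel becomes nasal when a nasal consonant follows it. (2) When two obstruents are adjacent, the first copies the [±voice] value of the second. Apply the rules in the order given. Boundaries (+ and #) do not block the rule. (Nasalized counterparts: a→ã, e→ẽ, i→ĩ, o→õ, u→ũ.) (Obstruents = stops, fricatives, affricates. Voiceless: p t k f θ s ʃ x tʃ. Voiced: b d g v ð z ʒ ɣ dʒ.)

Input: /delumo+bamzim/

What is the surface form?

[delũmo+bãmzĩm]

Rule 1: /u/ before nasal /m/ → [ũ]
Rule 1: /a/ before nasal /m/ → [ã]
Rule 1: /i/ before nasal /m/ → [ĩ]
After rule 1: delũmo+bãmzĩm
Rule 2: no segment meets the rule's conditions; no change.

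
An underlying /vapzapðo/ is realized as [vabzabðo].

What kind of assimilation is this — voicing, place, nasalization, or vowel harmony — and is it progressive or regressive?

/p/→[b] /p/→[b].
Each target copies a feature from the following segment, so the direction is regressive.

voicing assimilation, regressive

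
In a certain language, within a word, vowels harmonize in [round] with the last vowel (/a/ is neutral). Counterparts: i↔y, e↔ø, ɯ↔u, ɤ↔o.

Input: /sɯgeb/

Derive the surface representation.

[sɯgeb]

no segment meets the rule's conditions; no change.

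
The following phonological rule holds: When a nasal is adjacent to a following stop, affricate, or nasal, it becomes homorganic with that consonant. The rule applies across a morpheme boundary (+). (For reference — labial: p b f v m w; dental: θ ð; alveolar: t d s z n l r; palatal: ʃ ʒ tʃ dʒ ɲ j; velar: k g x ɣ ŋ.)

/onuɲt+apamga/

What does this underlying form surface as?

[onunt+apaŋga]

/ɲ/ before /t/ (alveolar) → [n]
/m/ before /g/ (velar) → [ŋ]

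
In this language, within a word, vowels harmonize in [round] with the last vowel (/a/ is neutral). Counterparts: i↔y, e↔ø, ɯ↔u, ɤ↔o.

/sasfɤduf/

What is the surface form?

/ɤ/ harmonizes with /u/ ([+round]) → [o]

[sasfoduf]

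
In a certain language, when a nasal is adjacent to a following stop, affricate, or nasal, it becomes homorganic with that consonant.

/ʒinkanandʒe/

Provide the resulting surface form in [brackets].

[ʒiŋkanaɲdʒe]

/n/ before /k/ (velar) → [ŋ]
/n/ before /dʒ/ (palatal) → [ɲ]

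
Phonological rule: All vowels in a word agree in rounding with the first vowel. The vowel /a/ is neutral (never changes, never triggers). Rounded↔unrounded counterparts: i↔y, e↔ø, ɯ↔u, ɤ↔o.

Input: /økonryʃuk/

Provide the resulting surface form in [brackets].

[økonryʃuk]

no segment meets the rule's conditions; no change.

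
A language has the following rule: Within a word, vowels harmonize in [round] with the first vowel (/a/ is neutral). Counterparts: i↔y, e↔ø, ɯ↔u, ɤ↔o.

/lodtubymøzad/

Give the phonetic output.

no segment meets the rule's conditions; no change.

[lodtubymøzad]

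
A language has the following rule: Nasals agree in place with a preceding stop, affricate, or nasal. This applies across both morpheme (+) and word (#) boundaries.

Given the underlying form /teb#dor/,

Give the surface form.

no segment meets the rule's conditions; no change.

[teb#dor]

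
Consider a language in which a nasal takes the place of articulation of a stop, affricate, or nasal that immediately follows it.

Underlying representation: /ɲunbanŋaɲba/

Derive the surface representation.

/n/ before /b/ (labial) → [m]
/n/ before /ŋ/ (velar) → [ŋ]
/ɲ/ before /b/ (labial) → [m]

[ɲumbaŋŋamba]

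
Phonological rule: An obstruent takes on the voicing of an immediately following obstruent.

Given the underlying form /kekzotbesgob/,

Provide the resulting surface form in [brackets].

[kegzodbezgob]

/k/ before /z/ (voiced) → [g]
/t/ before /b/ (voiced) → [d]
/s/ before /g/ (voiced) → [z]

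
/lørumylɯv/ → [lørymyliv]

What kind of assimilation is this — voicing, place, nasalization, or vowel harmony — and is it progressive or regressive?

vowel harmony, progressive

/u/→[y] /ɯ/→[i].
Vowels agree with the first vowel, so the harmony is progressive.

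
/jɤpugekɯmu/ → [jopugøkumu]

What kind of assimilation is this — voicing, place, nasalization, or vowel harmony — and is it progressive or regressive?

vowel harmony, regressive

/ɤ/→[o] /e/→[ø] /ɯ/→[u].
Vowels agree with the last vowel, so the harmony is regressive.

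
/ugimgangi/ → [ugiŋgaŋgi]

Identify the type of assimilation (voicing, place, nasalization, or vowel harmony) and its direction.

place assimilation, regressive

/m/→[ŋ] /n/→[ŋ].
Each target copies a feature from the following segment, so the direction is regressive.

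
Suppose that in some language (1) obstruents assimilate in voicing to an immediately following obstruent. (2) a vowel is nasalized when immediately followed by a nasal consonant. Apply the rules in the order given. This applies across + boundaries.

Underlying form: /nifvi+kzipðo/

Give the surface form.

Rule 1: /f/ before /v/ (voiced) → [v]
Rule 1: /k/ before /z/ (voiced) → [g]
Rule 1: /p/ before /ð/ (voiced) → [b]
After rule 1: nivvi+gzibðo
Rule 2: no segment meets the rule's conditions; no change.

[nivvi+gzibðo]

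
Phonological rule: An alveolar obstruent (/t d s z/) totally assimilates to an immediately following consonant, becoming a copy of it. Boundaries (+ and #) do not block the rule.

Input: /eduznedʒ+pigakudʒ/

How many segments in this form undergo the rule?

/z/ before /n/ → [n] (total assimilation)
1 segment changes.

1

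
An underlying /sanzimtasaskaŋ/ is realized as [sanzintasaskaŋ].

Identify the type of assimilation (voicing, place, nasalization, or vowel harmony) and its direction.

/m/→[n].
Each target copies a feature from the following segment, so the direction is regressive.

place assimilation, regressive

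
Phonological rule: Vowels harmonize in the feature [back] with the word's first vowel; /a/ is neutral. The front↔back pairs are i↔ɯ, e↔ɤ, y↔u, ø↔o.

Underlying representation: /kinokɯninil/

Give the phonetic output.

/o/ harmonizes with /i/ ([-back]) → [ø]
/ɯ/ harmonizes with /i/ ([-back]) → [i]

[kinøkininil]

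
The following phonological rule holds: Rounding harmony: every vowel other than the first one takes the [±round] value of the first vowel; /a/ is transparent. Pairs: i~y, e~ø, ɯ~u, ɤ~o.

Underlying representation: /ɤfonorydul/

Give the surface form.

/o/ harmonizes with /ɤ/ ([-round]) → [ɤ]
/o/ harmonizes with /ɤ/ ([-round]) → [ɤ]
/y/ harmonizes with /ɤ/ ([-round]) → [i]
/u/ harmonizes with /ɤ/ ([-round]) → [ɯ]

[ɤfɤnɤridɯl]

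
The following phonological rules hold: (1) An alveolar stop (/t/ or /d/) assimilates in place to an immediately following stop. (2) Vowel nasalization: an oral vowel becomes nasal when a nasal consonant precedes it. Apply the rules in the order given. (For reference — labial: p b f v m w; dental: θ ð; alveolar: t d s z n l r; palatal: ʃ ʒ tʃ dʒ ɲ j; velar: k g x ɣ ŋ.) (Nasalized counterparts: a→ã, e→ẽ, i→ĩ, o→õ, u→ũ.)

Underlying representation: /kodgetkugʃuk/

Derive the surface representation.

Rule 1: /d/ before /g/ (velar) → [g]
Rule 1: /t/ before /k/ (velar) → [k]
After rule 1: koggekkugʃuk
Rule 2: no segment meets the rule's conditions; no change.

[koggekkugʃuk]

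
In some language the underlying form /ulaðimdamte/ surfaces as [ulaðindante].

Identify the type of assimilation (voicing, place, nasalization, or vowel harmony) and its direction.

/m/→[n] /m/→[n].
Each target copies a feature from the following segment, so the direction is regressive.

place assimilation, regressive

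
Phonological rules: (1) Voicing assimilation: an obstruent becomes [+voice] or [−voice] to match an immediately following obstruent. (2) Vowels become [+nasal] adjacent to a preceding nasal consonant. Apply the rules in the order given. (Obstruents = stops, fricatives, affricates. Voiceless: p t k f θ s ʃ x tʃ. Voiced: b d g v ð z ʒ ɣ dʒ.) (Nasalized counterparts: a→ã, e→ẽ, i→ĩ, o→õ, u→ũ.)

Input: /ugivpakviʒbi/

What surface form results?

[ugifpagviʒbi]

Rule 1: /v/ before /p/ (voiceless) → [f]
Rule 1: /k/ before /v/ (voiced) → [g]
After rule 1: ugifpagviʒbi
Rule 2: no segment meets the rule's conditions; no change.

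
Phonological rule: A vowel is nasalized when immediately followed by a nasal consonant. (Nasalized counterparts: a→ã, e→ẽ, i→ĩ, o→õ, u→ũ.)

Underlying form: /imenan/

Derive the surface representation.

/i/ before nasal /m/ → [ĩ]
/e/ before nasal /n/ → [ẽ]
/a/ before nasal /n/ → [ã]

[ĩmẽnãn]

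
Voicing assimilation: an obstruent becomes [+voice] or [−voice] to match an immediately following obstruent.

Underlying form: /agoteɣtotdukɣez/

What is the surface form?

[agotextoddugɣez]

/ɣ/ before /t/ (voiceless) → [x]
/t/ before /d/ (voiced) → [d]
/k/ before /ɣ/ (voiced) → [g]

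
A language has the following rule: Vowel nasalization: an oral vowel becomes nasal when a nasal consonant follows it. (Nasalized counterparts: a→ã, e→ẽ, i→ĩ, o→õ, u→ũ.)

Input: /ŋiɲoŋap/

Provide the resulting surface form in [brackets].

[ŋĩɲõŋap]

/i/ before nasal /ɲ/ → [ĩ]
/o/ before nasal /ŋ/ → [õ]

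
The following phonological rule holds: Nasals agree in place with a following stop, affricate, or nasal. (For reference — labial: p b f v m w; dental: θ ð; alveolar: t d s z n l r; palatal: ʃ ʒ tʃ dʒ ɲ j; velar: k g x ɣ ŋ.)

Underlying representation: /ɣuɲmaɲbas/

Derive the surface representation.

[ɣummambas]

/ɲ/ before /m/ (labial) → [m]
/ɲ/ before /b/ (labial) → [m]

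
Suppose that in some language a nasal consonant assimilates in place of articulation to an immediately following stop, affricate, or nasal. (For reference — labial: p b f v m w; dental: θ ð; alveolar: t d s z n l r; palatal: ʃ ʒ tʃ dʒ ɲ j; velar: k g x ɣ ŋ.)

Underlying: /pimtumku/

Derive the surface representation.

[pintuŋku]

/m/ before /t/ (alveolar) → [n]
/m/ before /k/ (velar) → [ŋ]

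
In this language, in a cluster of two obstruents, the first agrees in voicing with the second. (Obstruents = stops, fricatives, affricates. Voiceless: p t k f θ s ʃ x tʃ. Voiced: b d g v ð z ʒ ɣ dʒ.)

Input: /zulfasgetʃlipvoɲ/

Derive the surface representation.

/s/ before /g/ (voiced) → [z]
/p/ before /v/ (voiced) → [b]

[zulfazgetʃlibvoɲ]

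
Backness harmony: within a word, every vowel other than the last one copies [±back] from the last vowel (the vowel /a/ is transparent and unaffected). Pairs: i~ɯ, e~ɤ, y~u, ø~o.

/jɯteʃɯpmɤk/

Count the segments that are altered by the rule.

1

/e/ harmonizes with /ɤ/ ([+back]) → [ɤ]
1 segment changes.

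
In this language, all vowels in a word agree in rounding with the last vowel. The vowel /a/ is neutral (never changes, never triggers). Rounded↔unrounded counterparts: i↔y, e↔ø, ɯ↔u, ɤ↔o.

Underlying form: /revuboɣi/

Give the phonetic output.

/u/ harmonizes with /i/ ([-round]) → [ɯ]
/o/ harmonizes with /i/ ([-round]) → [ɤ]

[revɯbɤɣi]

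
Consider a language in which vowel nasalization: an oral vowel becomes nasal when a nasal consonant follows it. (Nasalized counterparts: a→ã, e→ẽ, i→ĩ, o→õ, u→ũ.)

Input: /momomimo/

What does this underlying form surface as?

[mõmõmĩmo]

/o/ before nasal /m/ → [õ]
/o/ before nasal /m/ → [õ]
/i/ before nasal /m/ → [ĩ]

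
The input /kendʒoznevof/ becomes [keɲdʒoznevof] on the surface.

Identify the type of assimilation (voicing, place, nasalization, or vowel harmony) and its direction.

/n/→[ɲ].
Each target copies a feature from the following segment, so the direction is regressive.

place assimilation, regressive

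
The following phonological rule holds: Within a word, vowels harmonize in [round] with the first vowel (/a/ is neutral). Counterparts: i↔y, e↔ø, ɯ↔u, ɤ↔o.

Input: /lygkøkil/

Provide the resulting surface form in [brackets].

[lygkøkyl]

/i/ harmonizes with /y/ ([+round]) → [y]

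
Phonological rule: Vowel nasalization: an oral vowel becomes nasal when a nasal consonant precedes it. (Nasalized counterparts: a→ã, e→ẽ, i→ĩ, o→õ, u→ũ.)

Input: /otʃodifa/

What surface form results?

no segment meets the rule's conditions; no change.

[otʃodifa]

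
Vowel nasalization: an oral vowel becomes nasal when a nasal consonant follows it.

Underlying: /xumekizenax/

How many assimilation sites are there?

/u/ before nasal /m/ → [ũ]
/e/ before nasal /n/ → [ẽ]
2 segments change.

2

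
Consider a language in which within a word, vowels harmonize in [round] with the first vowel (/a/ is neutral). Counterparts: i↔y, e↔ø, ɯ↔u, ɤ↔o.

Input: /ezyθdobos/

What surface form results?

[eziθdɤbɤs]

/y/ harmonizes with /e/ ([-round]) → [i]
/o/ harmonizes with /e/ ([-round]) → [ɤ]
/o/ harmonizes with /e/ ([-round]) → [ɤ]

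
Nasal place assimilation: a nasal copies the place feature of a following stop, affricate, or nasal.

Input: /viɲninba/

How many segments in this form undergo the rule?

/ɲ/ before /n/ (alveolar) → [n]
/n/ before /b/ (labial) → [m]
2 segments change.

2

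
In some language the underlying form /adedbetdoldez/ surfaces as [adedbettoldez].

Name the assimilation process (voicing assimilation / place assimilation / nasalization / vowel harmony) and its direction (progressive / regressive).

/d/→[t].
Each target copies a feature from the preceding segment, so the direction is progressive.

voicing assimilation, progressive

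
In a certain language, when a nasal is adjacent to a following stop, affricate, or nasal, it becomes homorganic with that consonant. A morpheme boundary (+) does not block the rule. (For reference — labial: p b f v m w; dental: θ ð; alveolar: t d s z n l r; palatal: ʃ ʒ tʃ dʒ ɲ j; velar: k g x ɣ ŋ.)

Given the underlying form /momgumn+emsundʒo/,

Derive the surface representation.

/m/ before /g/ (velar) → [ŋ]
/m/ before /n/ (alveolar) → [n]
/n/ before /dʒ/ (palatal) → [ɲ]

[moŋgunn+emsuɲdʒo]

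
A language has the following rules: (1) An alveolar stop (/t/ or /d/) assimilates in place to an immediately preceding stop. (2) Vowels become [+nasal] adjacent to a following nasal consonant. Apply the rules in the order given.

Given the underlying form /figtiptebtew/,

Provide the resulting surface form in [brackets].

Rule 1: /t/ after /g/ (velar) → [k]
Rule 1: /t/ after /p/ (labial) → [p]
Rule 1: /t/ after /b/ (labial) → [p]
After rule 1: figkippebpew
Rule 2: no segment meets the rule's conditions; no change.

[figkippebpew]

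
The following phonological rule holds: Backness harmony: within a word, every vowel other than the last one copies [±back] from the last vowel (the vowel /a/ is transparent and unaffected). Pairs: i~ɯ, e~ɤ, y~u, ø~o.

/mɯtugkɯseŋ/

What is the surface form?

/ɯ/ harmonizes with /e/ ([-back]) → [i]
/u/ harmonizes with /e/ ([-back]) → [y]
/ɯ/ harmonizes with /e/ ([-back]) → [i]

[mitygkiseŋ]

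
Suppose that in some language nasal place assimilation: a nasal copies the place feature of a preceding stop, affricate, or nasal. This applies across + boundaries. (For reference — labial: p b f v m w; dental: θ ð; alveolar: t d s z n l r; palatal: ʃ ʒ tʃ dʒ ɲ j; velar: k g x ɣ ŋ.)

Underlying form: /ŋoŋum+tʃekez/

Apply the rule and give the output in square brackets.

no segment meets the rule's conditions; no change.

[ŋoŋum+tʃekez]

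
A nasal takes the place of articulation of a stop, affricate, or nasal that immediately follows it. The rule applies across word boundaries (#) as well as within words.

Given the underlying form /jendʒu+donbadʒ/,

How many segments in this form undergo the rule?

2

/n/ before /dʒ/ (palatal) → [ɲ]
/n/ before /b/ (labial) → [m]
2 segments change.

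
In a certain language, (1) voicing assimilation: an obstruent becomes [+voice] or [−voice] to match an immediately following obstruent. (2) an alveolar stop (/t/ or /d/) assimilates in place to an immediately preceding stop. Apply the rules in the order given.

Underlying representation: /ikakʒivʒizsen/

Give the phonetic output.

Rule 1: /k/ before /ʒ/ (voiced) → [g]
Rule 1: /z/ before /s/ (voiceless) → [s]
After rule 1: ikagʒivʒissen
Rule 2: no segment meets the rule's conditions; no change.

[ikagʒivʒissen]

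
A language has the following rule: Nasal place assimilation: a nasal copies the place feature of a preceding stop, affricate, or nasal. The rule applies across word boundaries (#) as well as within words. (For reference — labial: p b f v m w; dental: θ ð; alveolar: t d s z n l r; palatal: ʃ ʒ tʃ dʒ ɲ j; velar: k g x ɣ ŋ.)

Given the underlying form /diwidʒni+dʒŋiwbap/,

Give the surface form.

/n/ after /dʒ/ (palatal) → [ɲ]
/ŋ/ after /dʒ/ (palatal) → [ɲ]

[diwidʒɲi+dʒɲiwbap]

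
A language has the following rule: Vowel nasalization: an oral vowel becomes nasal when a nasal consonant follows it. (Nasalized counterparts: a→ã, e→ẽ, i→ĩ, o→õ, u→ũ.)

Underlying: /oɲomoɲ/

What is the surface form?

[õɲõmõɲ]

/o/ before nasal /ɲ/ → [õ]
/o/ before nasal /m/ → [õ]
/o/ before nasal /ɲ/ → [õ]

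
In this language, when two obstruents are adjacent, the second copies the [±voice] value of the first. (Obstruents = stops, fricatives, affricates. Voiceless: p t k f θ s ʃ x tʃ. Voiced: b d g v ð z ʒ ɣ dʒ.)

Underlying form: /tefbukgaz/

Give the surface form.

/b/ after /f/ (voiceless) → [p]
/g/ after /k/ (voiceless) → [k]

[tefpukkaz]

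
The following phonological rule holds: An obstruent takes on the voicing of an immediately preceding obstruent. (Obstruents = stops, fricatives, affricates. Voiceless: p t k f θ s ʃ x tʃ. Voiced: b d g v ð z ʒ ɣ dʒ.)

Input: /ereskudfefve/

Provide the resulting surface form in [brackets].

/f/ after /d/ (voiced) → [v]
/v/ after /f/ (voiceless) → [f]

[ereskudveffe]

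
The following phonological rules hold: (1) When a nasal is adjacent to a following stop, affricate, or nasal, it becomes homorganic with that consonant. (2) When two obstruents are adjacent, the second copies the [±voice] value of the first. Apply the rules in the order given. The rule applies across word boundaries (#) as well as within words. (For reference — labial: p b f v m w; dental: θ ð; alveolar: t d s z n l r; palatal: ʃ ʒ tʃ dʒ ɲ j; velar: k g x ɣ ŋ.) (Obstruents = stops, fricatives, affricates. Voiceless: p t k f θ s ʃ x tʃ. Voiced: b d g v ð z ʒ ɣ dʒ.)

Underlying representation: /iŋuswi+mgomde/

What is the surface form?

Rule 1: /m/ before /g/ (velar) → [ŋ]
Rule 1: /m/ before /d/ (alveolar) → [n]
After rule 1: iŋuswi+ŋgonde
Rule 2: no segment meets the rule's conditions; no change.

[iŋuswi+ŋgonde]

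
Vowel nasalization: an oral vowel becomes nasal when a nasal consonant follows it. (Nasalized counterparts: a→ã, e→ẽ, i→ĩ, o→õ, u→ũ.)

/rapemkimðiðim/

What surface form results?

[rapẽmkĩmðiðĩm]

/e/ before nasal /m/ → [ẽ]
/i/ before nasal /m/ → [ĩ]
/i/ before nasal /m/ → [ĩ]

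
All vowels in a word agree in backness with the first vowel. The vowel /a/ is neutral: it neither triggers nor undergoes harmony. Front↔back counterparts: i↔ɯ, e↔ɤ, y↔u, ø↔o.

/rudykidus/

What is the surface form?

[rudukɯdus]

/y/ harmonizes with /u/ ([+back]) → [u]
/i/ harmonizes with /u/ ([+back]) → [ɯ]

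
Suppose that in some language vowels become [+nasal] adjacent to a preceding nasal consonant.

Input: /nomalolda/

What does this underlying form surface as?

[nõmãlolda]

/o/ after nasal /n/ → [õ]
/a/ after nasal /m/ → [ã]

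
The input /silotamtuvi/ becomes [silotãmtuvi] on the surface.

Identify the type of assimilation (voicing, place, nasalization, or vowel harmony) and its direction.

/a/→[ã].
Each target copies a feature from the following segment, so the direction is regressive.

nasalization, regressive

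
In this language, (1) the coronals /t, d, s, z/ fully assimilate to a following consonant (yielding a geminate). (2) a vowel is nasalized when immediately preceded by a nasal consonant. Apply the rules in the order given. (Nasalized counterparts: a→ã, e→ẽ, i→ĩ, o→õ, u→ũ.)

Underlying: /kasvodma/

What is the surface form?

Rule 1: /s/ before /v/ → [v] (total assimilation)
Rule 1: /d/ before /m/ → [m] (total assimilation)
After rule 1: kavvomma
Rule 2: /a/ after nasal /m/ → [ã]

[kavvommã]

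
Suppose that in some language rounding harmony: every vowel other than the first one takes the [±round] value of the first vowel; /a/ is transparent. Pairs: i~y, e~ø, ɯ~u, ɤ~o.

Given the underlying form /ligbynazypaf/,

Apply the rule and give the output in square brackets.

[ligbinazipaf]

/y/ harmonizes with /i/ ([-round]) → [i]
/y/ harmonizes with /i/ ([-round]) → [i]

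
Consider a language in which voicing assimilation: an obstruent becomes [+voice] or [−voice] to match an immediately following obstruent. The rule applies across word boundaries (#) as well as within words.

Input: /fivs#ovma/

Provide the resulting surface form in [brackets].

[fifs#ovma]

/v/ before /s/ (voiceless) → [f]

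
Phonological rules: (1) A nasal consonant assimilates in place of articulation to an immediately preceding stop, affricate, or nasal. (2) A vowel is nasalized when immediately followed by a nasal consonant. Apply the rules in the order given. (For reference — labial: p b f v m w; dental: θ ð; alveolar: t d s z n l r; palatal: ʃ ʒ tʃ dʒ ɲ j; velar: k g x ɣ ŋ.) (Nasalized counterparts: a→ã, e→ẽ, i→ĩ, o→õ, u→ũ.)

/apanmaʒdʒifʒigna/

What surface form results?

[apãnnaʒdʒifʒigŋa]

Rule 1: /m/ after /n/ (alveolar) → [n]
Rule 1: /n/ after /g/ (velar) → [ŋ]
After rule 1: apannaʒdʒifʒigŋa
Rule 2: /a/ before nasal /n/ → [ã]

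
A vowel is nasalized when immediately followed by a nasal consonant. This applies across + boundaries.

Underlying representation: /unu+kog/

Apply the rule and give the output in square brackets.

[ũnu+kog]

/u/ before nasal /n/ → [ũ]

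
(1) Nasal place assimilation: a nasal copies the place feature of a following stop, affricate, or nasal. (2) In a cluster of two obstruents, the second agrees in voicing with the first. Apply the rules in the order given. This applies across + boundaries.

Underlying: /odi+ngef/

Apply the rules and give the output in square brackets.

[odi+ŋgef]

Rule 1: /n/ before /g/ (velar) → [ŋ]
After rule 1: odi+ŋgef
Rule 2: no segment meets the rule's conditions; no change.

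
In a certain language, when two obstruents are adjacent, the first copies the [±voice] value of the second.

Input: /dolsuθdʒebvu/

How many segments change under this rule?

/θ/ before /dʒ/ (voiced) → [ð]
1 segment changes.

1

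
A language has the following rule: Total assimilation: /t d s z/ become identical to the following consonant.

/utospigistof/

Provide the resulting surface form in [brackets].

[utoppigittof]

/s/ before /p/ → [p] (total assimilation)
/s/ before /t/ → [t] (total assimilation)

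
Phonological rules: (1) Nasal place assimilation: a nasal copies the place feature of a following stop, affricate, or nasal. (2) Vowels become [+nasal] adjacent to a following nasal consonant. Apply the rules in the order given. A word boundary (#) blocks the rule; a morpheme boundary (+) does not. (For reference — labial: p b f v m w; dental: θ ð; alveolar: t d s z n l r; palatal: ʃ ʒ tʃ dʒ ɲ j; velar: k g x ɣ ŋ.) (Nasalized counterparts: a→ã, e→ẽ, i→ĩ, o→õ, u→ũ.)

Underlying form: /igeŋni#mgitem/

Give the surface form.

Rule 1: /ŋ/ before /n/ (alveolar) → [n]
Rule 1: /m/ before /g/ (velar) → [ŋ]
After rule 1: igenni#ŋgitem
Rule 2: /e/ before nasal /n/ → [ẽ]
Rule 2: /e/ before nasal /m/ → [ẽ]

[igẽnni#ŋgitẽm]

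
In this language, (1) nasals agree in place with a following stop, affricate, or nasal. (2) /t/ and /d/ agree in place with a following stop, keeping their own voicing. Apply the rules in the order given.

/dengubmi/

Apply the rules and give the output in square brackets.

[deŋgubmi]

Rule 1: /n/ before /g/ (velar) → [ŋ]
After rule 1: deŋgubmi
Rule 2: no segment meets the rule's conditions; no change.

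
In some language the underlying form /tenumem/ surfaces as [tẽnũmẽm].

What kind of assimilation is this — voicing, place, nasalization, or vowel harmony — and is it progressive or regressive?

/e/→[ẽ] /u/→[ũ] /e/→[ẽ].
Each target copies a feature from the following segment, so the direction is regressive.

nasalization, regressive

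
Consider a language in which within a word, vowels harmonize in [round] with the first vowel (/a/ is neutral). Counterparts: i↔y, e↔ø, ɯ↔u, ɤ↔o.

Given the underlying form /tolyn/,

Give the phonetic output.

no segment meets the rule's conditions; no change.

[tolyn]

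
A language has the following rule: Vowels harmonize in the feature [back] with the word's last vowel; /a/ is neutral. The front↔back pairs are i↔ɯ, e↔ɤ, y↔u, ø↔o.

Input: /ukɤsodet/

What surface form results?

[ykesødet]

/u/ harmonizes with /e/ ([-back]) → [y]
/ɤ/ harmonizes with /e/ ([-back]) → [e]
/o/ harmonizes with /e/ ([-back]) → [ø]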